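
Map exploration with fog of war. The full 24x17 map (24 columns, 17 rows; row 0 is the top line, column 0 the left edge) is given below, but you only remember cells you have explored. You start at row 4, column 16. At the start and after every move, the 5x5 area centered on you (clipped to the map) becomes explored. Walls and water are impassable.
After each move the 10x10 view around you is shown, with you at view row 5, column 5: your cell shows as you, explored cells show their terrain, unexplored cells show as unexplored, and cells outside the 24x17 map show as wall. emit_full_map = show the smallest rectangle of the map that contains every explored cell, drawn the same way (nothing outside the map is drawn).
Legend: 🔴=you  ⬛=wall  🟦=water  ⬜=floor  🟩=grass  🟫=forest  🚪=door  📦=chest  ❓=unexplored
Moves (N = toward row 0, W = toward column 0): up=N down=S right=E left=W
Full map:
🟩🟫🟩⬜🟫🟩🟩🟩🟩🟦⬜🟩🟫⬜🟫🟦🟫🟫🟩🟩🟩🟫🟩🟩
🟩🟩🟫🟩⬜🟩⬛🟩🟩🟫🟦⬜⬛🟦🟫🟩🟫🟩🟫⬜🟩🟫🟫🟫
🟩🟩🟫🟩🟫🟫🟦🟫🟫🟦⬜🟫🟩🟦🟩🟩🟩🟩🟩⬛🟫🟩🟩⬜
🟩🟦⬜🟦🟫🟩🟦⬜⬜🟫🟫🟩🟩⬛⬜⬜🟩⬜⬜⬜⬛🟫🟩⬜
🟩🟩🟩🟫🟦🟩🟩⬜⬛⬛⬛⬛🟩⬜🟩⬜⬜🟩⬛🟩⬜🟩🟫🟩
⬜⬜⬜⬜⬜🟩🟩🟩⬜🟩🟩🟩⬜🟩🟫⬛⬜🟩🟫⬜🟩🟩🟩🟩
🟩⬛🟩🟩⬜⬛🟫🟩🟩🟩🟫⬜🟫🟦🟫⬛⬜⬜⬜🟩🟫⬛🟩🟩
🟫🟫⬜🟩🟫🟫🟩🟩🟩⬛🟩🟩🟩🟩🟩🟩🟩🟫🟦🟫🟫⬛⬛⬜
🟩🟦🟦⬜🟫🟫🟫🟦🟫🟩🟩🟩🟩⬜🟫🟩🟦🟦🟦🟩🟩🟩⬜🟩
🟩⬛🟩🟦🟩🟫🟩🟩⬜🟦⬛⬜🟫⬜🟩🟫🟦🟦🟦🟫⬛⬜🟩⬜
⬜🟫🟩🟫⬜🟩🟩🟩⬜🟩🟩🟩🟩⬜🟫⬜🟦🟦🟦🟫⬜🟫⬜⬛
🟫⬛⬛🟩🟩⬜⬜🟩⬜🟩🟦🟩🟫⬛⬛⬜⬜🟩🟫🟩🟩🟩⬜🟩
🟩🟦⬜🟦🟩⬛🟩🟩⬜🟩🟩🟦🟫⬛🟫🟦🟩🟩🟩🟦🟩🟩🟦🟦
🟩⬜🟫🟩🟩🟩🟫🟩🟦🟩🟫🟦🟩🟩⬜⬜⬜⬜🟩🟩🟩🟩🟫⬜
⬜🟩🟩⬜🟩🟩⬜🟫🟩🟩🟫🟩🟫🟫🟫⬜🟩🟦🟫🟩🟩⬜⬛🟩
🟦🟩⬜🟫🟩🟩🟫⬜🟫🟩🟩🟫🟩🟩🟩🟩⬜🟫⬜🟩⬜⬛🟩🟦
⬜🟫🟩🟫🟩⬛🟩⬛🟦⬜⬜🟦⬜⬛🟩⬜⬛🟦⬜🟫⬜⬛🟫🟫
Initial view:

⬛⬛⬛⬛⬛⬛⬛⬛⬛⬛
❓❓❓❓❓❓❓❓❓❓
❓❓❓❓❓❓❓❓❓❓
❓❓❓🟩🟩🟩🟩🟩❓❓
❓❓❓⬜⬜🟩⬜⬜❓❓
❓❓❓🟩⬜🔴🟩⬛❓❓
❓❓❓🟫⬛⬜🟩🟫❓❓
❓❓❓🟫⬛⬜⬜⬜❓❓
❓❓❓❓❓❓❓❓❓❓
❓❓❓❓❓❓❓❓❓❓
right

⬛⬛⬛⬛⬛⬛⬛⬛⬛⬛
❓❓❓❓❓❓❓❓❓❓
❓❓❓❓❓❓❓❓❓❓
❓❓🟩🟩🟩🟩🟩⬛❓❓
❓❓⬜⬜🟩⬜⬜⬜❓❓
❓❓🟩⬜⬜🔴⬛🟩❓❓
❓❓🟫⬛⬜🟩🟫⬜❓❓
❓❓🟫⬛⬜⬜⬜🟩❓❓
❓❓❓❓❓❓❓❓❓❓
❓❓❓❓❓❓❓❓❓❓

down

❓❓❓❓❓❓❓❓❓❓
❓❓❓❓❓❓❓❓❓❓
❓❓🟩🟩🟩🟩🟩⬛❓❓
❓❓⬜⬜🟩⬜⬜⬜❓❓
❓❓🟩⬜⬜🟩⬛🟩❓❓
❓❓🟫⬛⬜🔴🟫⬜❓❓
❓❓🟫⬛⬜⬜⬜🟩❓❓
❓❓❓🟩🟩🟫🟦🟫❓❓
❓❓❓❓❓❓❓❓❓❓
❓❓❓❓❓❓❓❓❓❓

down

❓❓❓❓❓❓❓❓❓❓
❓❓🟩🟩🟩🟩🟩⬛❓❓
❓❓⬜⬜🟩⬜⬜⬜❓❓
❓❓🟩⬜⬜🟩⬛🟩❓❓
❓❓🟫⬛⬜🟩🟫⬜❓❓
❓❓🟫⬛⬜🔴⬜🟩❓❓
❓❓❓🟩🟩🟫🟦🟫❓❓
❓❓❓🟩🟦🟦🟦🟩❓❓
❓❓❓❓❓❓❓❓❓❓
❓❓❓❓❓❓❓❓❓❓

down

❓❓🟩🟩🟩🟩🟩⬛❓❓
❓❓⬜⬜🟩⬜⬜⬜❓❓
❓❓🟩⬜⬜🟩⬛🟩❓❓
❓❓🟫⬛⬜🟩🟫⬜❓❓
❓❓🟫⬛⬜⬜⬜🟩❓❓
❓❓❓🟩🟩🔴🟦🟫❓❓
❓❓❓🟩🟦🟦🟦🟩❓❓
❓❓❓🟫🟦🟦🟦🟫❓❓
❓❓❓❓❓❓❓❓❓❓
❓❓❓❓❓❓❓❓❓❓

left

❓❓❓🟩🟩🟩🟩🟩⬛❓
❓❓❓⬜⬜🟩⬜⬜⬜❓
❓❓❓🟩⬜⬜🟩⬛🟩❓
❓❓❓🟫⬛⬜🟩🟫⬜❓
❓❓❓🟫⬛⬜⬜⬜🟩❓
❓❓❓🟩🟩🔴🟫🟦🟫❓
❓❓❓🟫🟩🟦🟦🟦🟩❓
❓❓❓🟩🟫🟦🟦🟦🟫❓
❓❓❓❓❓❓❓❓❓❓
❓❓❓❓❓❓❓❓❓❓

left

❓❓❓❓🟩🟩🟩🟩🟩⬛
❓❓❓❓⬜⬜🟩⬜⬜⬜
❓❓❓❓🟩⬜⬜🟩⬛🟩
❓❓❓🟩🟫⬛⬜🟩🟫⬜
❓❓❓🟦🟫⬛⬜⬜⬜🟩
❓❓❓🟩🟩🔴🟩🟫🟦🟫
❓❓❓⬜🟫🟩🟦🟦🟦🟩
❓❓❓⬜🟩🟫🟦🟦🟦🟫
❓❓❓❓❓❓❓❓❓❓
❓❓❓❓❓❓❓❓❓❓

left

❓❓❓❓❓🟩🟩🟩🟩🟩
❓❓❓❓❓⬜⬜🟩⬜⬜
❓❓❓❓❓🟩⬜⬜🟩⬛
❓❓❓⬜🟩🟫⬛⬜🟩🟫
❓❓❓🟫🟦🟫⬛⬜⬜⬜
❓❓❓🟩🟩🔴🟩🟩🟫🟦
❓❓❓🟩⬜🟫🟩🟦🟦🟦
❓❓❓🟫⬜🟩🟫🟦🟦🟦
❓❓❓❓❓❓❓❓❓❓
❓❓❓❓❓❓❓❓❓❓

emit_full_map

❓❓🟩🟩🟩🟩🟩⬛
❓❓⬜⬜🟩⬜⬜⬜
❓❓🟩⬜⬜🟩⬛🟩
⬜🟩🟫⬛⬜🟩🟫⬜
🟫🟦🟫⬛⬜⬜⬜🟩
🟩🟩🔴🟩🟩🟫🟦🟫
🟩⬜🟫🟩🟦🟦🟦🟩
🟫⬜🟩🟫🟦🟦🟦🟫

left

❓❓❓❓❓❓🟩🟩🟩🟩
❓❓❓❓❓❓⬜⬜🟩⬜
❓❓❓❓❓❓🟩⬜⬜🟩
❓❓❓🟩⬜🟩🟫⬛⬜🟩
❓❓❓⬜🟫🟦🟫⬛⬜⬜
❓❓❓🟩🟩🔴🟩🟩🟩🟫
❓❓❓🟩🟩⬜🟫🟩🟦🟦
❓❓❓⬜🟫⬜🟩🟫🟦🟦
❓❓❓❓❓❓❓❓❓❓
❓❓❓❓❓❓❓❓❓❓

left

❓❓❓❓❓❓❓🟩🟩🟩
❓❓❓❓❓❓❓⬜⬜🟩
❓❓❓❓❓❓❓🟩⬜⬜
❓❓❓🟩🟩⬜🟩🟫⬛⬜
❓❓❓🟫⬜🟫🟦🟫⬛⬜
❓❓❓🟩🟩🔴🟩🟩🟩🟩
❓❓❓🟩🟩🟩⬜🟫🟩🟦
❓❓❓⬛⬜🟫⬜🟩🟫🟦
❓❓❓❓❓❓❓❓❓❓
❓❓❓❓❓❓❓❓❓❓

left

❓❓❓❓❓❓❓❓🟩🟩
❓❓❓❓❓❓❓❓⬜⬜
❓❓❓❓❓❓❓❓🟩⬜
❓❓❓🟩🟩🟩⬜🟩🟫⬛
❓❓❓🟩🟫⬜🟫🟦🟫⬛
❓❓❓⬛🟩🔴🟩🟩🟩🟩
❓❓❓🟩🟩🟩🟩⬜🟫🟩
❓❓❓🟦⬛⬜🟫⬜🟩🟫
❓❓❓❓❓❓❓❓❓❓
❓❓❓❓❓❓❓❓❓❓

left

❓❓❓❓❓❓❓❓❓🟩
❓❓❓❓❓❓❓❓❓⬜
❓❓❓❓❓❓❓❓❓🟩
❓❓❓⬜🟩🟩🟩⬜🟩🟫
❓❓❓🟩🟩🟫⬜🟫🟦🟫
❓❓❓🟩⬛🔴🟩🟩🟩🟩
❓❓❓🟫🟩🟩🟩🟩⬜🟫
❓❓❓⬜🟦⬛⬜🟫⬜🟩
❓❓❓❓❓❓❓❓❓❓
❓❓❓❓❓❓❓❓❓❓

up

❓❓❓❓❓❓❓❓❓❓
❓❓❓❓❓❓❓❓❓🟩
❓❓❓❓❓❓❓❓❓⬜
❓❓❓⬛⬛⬛⬛🟩❓🟩
❓❓❓⬜🟩🟩🟩⬜🟩🟫
❓❓❓🟩🟩🔴⬜🟫🟦🟫
❓❓❓🟩⬛🟩🟩🟩🟩🟩
❓❓❓🟫🟩🟩🟩🟩⬜🟫
❓❓❓⬜🟦⬛⬜🟫⬜🟩
❓❓❓❓❓❓❓❓❓❓

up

❓❓❓❓❓❓❓❓❓❓
❓❓❓❓❓❓❓❓❓❓
❓❓❓❓❓❓❓❓❓🟩
❓❓❓⬜🟫🟫🟩🟩❓⬜
❓❓❓⬛⬛⬛⬛🟩❓🟩
❓❓❓⬜🟩🔴🟩⬜🟩🟫
❓❓❓🟩🟩🟫⬜🟫🟦🟫
❓❓❓🟩⬛🟩🟩🟩🟩🟩
❓❓❓🟫🟩🟩🟩🟩⬜🟫
❓❓❓⬜🟦⬛⬜🟫⬜🟩

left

❓❓❓❓❓❓❓❓❓❓
❓❓❓❓❓❓❓❓❓❓
❓❓❓❓❓❓❓❓❓❓
❓❓❓⬜⬜🟫🟫🟩🟩❓
❓❓❓⬜⬛⬛⬛⬛🟩❓
❓❓❓🟩⬜🔴🟩🟩⬜🟩
❓❓❓🟩🟩🟩🟫⬜🟫🟦
❓❓❓🟩🟩⬛🟩🟩🟩🟩
❓❓❓❓🟫🟩🟩🟩🟩⬜
❓❓❓❓⬜🟦⬛⬜🟫⬜

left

❓❓❓❓❓❓❓❓❓❓
❓❓❓❓❓❓❓❓❓❓
❓❓❓❓❓❓❓❓❓❓
❓❓❓🟦⬜⬜🟫🟫🟩🟩
❓❓❓🟩⬜⬛⬛⬛⬛🟩
❓❓❓🟩🟩🔴🟩🟩🟩⬜
❓❓❓🟫🟩🟩🟩🟫⬜🟫
❓❓❓🟩🟩🟩⬛🟩🟩🟩
❓❓❓❓❓🟫🟩🟩🟩🟩
❓❓❓❓❓⬜🟦⬛⬜🟫

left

❓❓❓❓❓❓❓❓❓❓
❓❓❓❓❓❓❓❓❓❓
❓❓❓❓❓❓❓❓❓❓
❓❓❓🟩🟦⬜⬜🟫🟫🟩
❓❓❓🟩🟩⬜⬛⬛⬛⬛
❓❓❓🟩🟩🔴⬜🟩🟩🟩
❓❓❓⬛🟫🟩🟩🟩🟫⬜
❓❓❓🟫🟩🟩🟩⬛🟩🟩
❓❓❓❓❓❓🟫🟩🟩🟩
❓❓❓❓❓❓⬜🟦⬛⬜

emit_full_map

❓❓❓❓❓❓❓❓❓🟩🟩🟩🟩🟩⬛
🟩🟦⬜⬜🟫🟫🟩🟩❓⬜⬜🟩⬜⬜⬜
🟩🟩⬜⬛⬛⬛⬛🟩❓🟩⬜⬜🟩⬛🟩
🟩🟩🔴⬜🟩🟩🟩⬜🟩🟫⬛⬜🟩🟫⬜
⬛🟫🟩🟩🟩🟫⬜🟫🟦🟫⬛⬜⬜⬜🟩
🟫🟩🟩🟩⬛🟩🟩🟩🟩🟩🟩🟩🟫🟦🟫
❓❓❓🟫🟩🟩🟩🟩⬜🟫🟩🟦🟦🟦🟩
❓❓❓⬜🟦⬛⬜🟫⬜🟩🟫🟦🟦🟦🟫

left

❓❓❓❓❓❓❓❓❓❓
❓❓❓❓❓❓❓❓❓❓
❓❓❓❓❓❓❓❓❓❓
❓❓❓🟫🟩🟦⬜⬜🟫🟫
❓❓❓🟦🟩🟩⬜⬛⬛⬛
❓❓❓⬜🟩🔴🟩⬜🟩🟩
❓❓❓⬜⬛🟫🟩🟩🟩🟫
❓❓❓🟫🟫🟩🟩🟩⬛🟩
❓❓❓❓❓❓❓🟫🟩🟩
❓❓❓❓❓❓❓⬜🟦⬛

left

❓❓❓❓❓❓❓❓❓❓
❓❓❓❓❓❓❓❓❓❓
❓❓❓❓❓❓❓❓❓❓
❓❓❓🟦🟫🟩🟦⬜⬜🟫
❓❓❓🟫🟦🟩🟩⬜⬛⬛
❓❓❓⬜⬜🔴🟩🟩⬜🟩
❓❓❓🟩⬜⬛🟫🟩🟩🟩
❓❓❓🟩🟫🟫🟩🟩🟩⬛
❓❓❓❓❓❓❓❓🟫🟩
❓❓❓❓❓❓❓❓⬜🟦

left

⬛❓❓❓❓❓❓❓❓❓
⬛❓❓❓❓❓❓❓❓❓
⬛❓❓❓❓❓❓❓❓❓
⬛❓❓⬜🟦🟫🟩🟦⬜⬜
⬛❓❓🟩🟫🟦🟩🟩⬜⬛
⬛❓❓⬜⬜🔴🟩🟩🟩⬜
⬛❓❓🟩🟩⬜⬛🟫🟩🟩
⬛❓❓⬜🟩🟫🟫🟩🟩🟩
⬛❓❓❓❓❓❓❓❓🟫
⬛❓❓❓❓❓❓❓❓⬜

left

⬛⬛❓❓❓❓❓❓❓❓
⬛⬛❓❓❓❓❓❓❓❓
⬛⬛❓❓❓❓❓❓❓❓
⬛⬛❓🟦⬜🟦🟫🟩🟦⬜
⬛⬛❓🟩🟩🟫🟦🟩🟩⬜
⬛⬛❓⬜⬜🔴⬜🟩🟩🟩
⬛⬛❓⬛🟩🟩⬜⬛🟫🟩
⬛⬛❓🟫⬜🟩🟫🟫🟩🟩
⬛⬛❓❓❓❓❓❓❓❓
⬛⬛❓❓❓❓❓❓❓❓

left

⬛⬛⬛❓❓❓❓❓❓❓
⬛⬛⬛❓❓❓❓❓❓❓
⬛⬛⬛❓❓❓❓❓❓❓
⬛⬛⬛🟩🟦⬜🟦🟫🟩🟦
⬛⬛⬛🟩🟩🟩🟫🟦🟩🟩
⬛⬛⬛⬜⬜🔴⬜⬜🟩🟩
⬛⬛⬛🟩⬛🟩🟩⬜⬛🟫
⬛⬛⬛🟫🟫⬜🟩🟫🟫🟩
⬛⬛⬛❓❓❓❓❓❓❓
⬛⬛⬛❓❓❓❓❓❓❓

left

⬛⬛⬛⬛❓❓❓❓❓❓
⬛⬛⬛⬛❓❓❓❓❓❓
⬛⬛⬛⬛❓❓❓❓❓❓
⬛⬛⬛⬛🟩🟦⬜🟦🟫🟩
⬛⬛⬛⬛🟩🟩🟩🟫🟦🟩
⬛⬛⬛⬛⬜🔴⬜⬜⬜🟩
⬛⬛⬛⬛🟩⬛🟩🟩⬜⬛
⬛⬛⬛⬛🟫🟫⬜🟩🟫🟫
⬛⬛⬛⬛❓❓❓❓❓❓
⬛⬛⬛⬛❓❓❓❓❓❓

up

⬛⬛⬛⬛⬛⬛⬛⬛⬛⬛
⬛⬛⬛⬛❓❓❓❓❓❓
⬛⬛⬛⬛❓❓❓❓❓❓
⬛⬛⬛⬛🟩🟩🟫🟩❓❓
⬛⬛⬛⬛🟩🟦⬜🟦🟫🟩
⬛⬛⬛⬛🟩🔴🟩🟫🟦🟩
⬛⬛⬛⬛⬜⬜⬜⬜⬜🟩
⬛⬛⬛⬛🟩⬛🟩🟩⬜⬛
⬛⬛⬛⬛🟫🟫⬜🟩🟫🟫
⬛⬛⬛⬛❓❓❓❓❓❓

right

⬛⬛⬛⬛⬛⬛⬛⬛⬛⬛
⬛⬛⬛❓❓❓❓❓❓❓
⬛⬛⬛❓❓❓❓❓❓❓
⬛⬛⬛🟩🟩🟫🟩🟫❓❓
⬛⬛⬛🟩🟦⬜🟦🟫🟩🟦
⬛⬛⬛🟩🟩🔴🟫🟦🟩🟩
⬛⬛⬛⬜⬜⬜⬜⬜🟩🟩
⬛⬛⬛🟩⬛🟩🟩⬜⬛🟫
⬛⬛⬛🟫🟫⬜🟩🟫🟫🟩
⬛⬛⬛❓❓❓❓❓❓❓

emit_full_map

🟩🟩🟫🟩🟫❓❓❓❓❓❓❓❓❓🟩🟩🟩🟩🟩⬛
🟩🟦⬜🟦🟫🟩🟦⬜⬜🟫🟫🟩🟩❓⬜⬜🟩⬜⬜⬜
🟩🟩🔴🟫🟦🟩🟩⬜⬛⬛⬛⬛🟩❓🟩⬜⬜🟩⬛🟩
⬜⬜⬜⬜⬜🟩🟩🟩⬜🟩🟩🟩⬜🟩🟫⬛⬜🟩🟫⬜
🟩⬛🟩🟩⬜⬛🟫🟩🟩🟩🟫⬜🟫🟦🟫⬛⬜⬜⬜🟩
🟫🟫⬜🟩🟫🟫🟩🟩🟩⬛🟩🟩🟩🟩🟩🟩🟩🟫🟦🟫
❓❓❓❓❓❓❓❓🟫🟩🟩🟩🟩⬜🟫🟩🟦🟦🟦🟩
❓❓❓❓❓❓❓❓⬜🟦⬛⬜🟫⬜🟩🟫🟦🟦🟦🟫

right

⬛⬛⬛⬛⬛⬛⬛⬛⬛⬛
⬛⬛❓❓❓❓❓❓❓❓
⬛⬛❓❓❓❓❓❓❓❓
⬛⬛🟩🟩🟫🟩🟫🟫❓❓
⬛⬛🟩🟦⬜🟦🟫🟩🟦⬜
⬛⬛🟩🟩🟩🔴🟦🟩🟩⬜
⬛⬛⬜⬜⬜⬜⬜🟩🟩🟩
⬛⬛🟩⬛🟩🟩⬜⬛🟫🟩
⬛⬛🟫🟫⬜🟩🟫🟫🟩🟩
⬛⬛❓❓❓❓❓❓❓❓

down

⬛⬛❓❓❓❓❓❓❓❓
⬛⬛❓❓❓❓❓❓❓❓
⬛⬛🟩🟩🟫🟩🟫🟫❓❓
⬛⬛🟩🟦⬜🟦🟫🟩🟦⬜
⬛⬛🟩🟩🟩🟫🟦🟩🟩⬜
⬛⬛⬜⬜⬜🔴⬜🟩🟩🟩
⬛⬛🟩⬛🟩🟩⬜⬛🟫🟩
⬛⬛🟫🟫⬜🟩🟫🟫🟩🟩
⬛⬛❓❓❓❓❓❓❓❓
⬛⬛❓❓❓❓❓❓❓❓

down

⬛⬛❓❓❓❓❓❓❓❓
⬛⬛🟩🟩🟫🟩🟫🟫❓❓
⬛⬛🟩🟦⬜🟦🟫🟩🟦⬜
⬛⬛🟩🟩🟩🟫🟦🟩🟩⬜
⬛⬛⬜⬜⬜⬜⬜🟩🟩🟩
⬛⬛🟩⬛🟩🔴⬜⬛🟫🟩
⬛⬛🟫🟫⬜🟩🟫🟫🟩🟩
⬛⬛❓🟦🟦⬜🟫🟫❓❓
⬛⬛❓❓❓❓❓❓❓❓
⬛⬛❓❓❓❓❓❓❓❓

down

⬛⬛🟩🟩🟫🟩🟫🟫❓❓
⬛⬛🟩🟦⬜🟦🟫🟩🟦⬜
⬛⬛🟩🟩🟩🟫🟦🟩🟩⬜
⬛⬛⬜⬜⬜⬜⬜🟩🟩🟩
⬛⬛🟩⬛🟩🟩⬜⬛🟫🟩
⬛⬛🟫🟫⬜🔴🟫🟫🟩🟩
⬛⬛❓🟦🟦⬜🟫🟫❓❓
⬛⬛❓⬛🟩🟦🟩🟫❓❓
⬛⬛❓❓❓❓❓❓❓❓
⬛⬛❓❓❓❓❓❓❓❓

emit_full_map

🟩🟩🟫🟩🟫🟫❓❓❓❓❓❓❓❓🟩🟩🟩🟩🟩⬛
🟩🟦⬜🟦🟫🟩🟦⬜⬜🟫🟫🟩🟩❓⬜⬜🟩⬜⬜⬜
🟩🟩🟩🟫🟦🟩🟩⬜⬛⬛⬛⬛🟩❓🟩⬜⬜🟩⬛🟩
⬜⬜⬜⬜⬜🟩🟩🟩⬜🟩🟩🟩⬜🟩🟫⬛⬜🟩🟫⬜
🟩⬛🟩🟩⬜⬛🟫🟩🟩🟩🟫⬜🟫🟦🟫⬛⬜⬜⬜🟩
🟫🟫⬜🔴🟫🟫🟩🟩🟩⬛🟩🟩🟩🟩🟩🟩🟩🟫🟦🟫
❓🟦🟦⬜🟫🟫❓❓🟫🟩🟩🟩🟩⬜🟫🟩🟦🟦🟦🟩
❓⬛🟩🟦🟩🟫❓❓⬜🟦⬛⬜🟫⬜🟩🟫🟦🟦🟦🟫

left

⬛⬛⬛🟩🟩🟫🟩🟫🟫❓
⬛⬛⬛🟩🟦⬜🟦🟫🟩🟦
⬛⬛⬛🟩🟩🟩🟫🟦🟩🟩
⬛⬛⬛⬜⬜⬜⬜⬜🟩🟩
⬛⬛⬛🟩⬛🟩🟩⬜⬛🟫
⬛⬛⬛🟫🟫🔴🟩🟫🟫🟩
⬛⬛⬛🟩🟦🟦⬜🟫🟫❓
⬛⬛⬛🟩⬛🟩🟦🟩🟫❓
⬛⬛⬛❓❓❓❓❓❓❓
⬛⬛⬛❓❓❓❓❓❓❓

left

⬛⬛⬛⬛🟩🟩🟫🟩🟫🟫
⬛⬛⬛⬛🟩🟦⬜🟦🟫🟩
⬛⬛⬛⬛🟩🟩🟩🟫🟦🟩
⬛⬛⬛⬛⬜⬜⬜⬜⬜🟩
⬛⬛⬛⬛🟩⬛🟩🟩⬜⬛
⬛⬛⬛⬛🟫🔴⬜🟩🟫🟫
⬛⬛⬛⬛🟩🟦🟦⬜🟫🟫
⬛⬛⬛⬛🟩⬛🟩🟦🟩🟫
⬛⬛⬛⬛❓❓❓❓❓❓
⬛⬛⬛⬛❓❓❓❓❓❓

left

⬛⬛⬛⬛⬛🟩🟩🟫🟩🟫
⬛⬛⬛⬛⬛🟩🟦⬜🟦🟫
⬛⬛⬛⬛⬛🟩🟩🟩🟫🟦
⬛⬛⬛⬛⬛⬜⬜⬜⬜⬜
⬛⬛⬛⬛⬛🟩⬛🟩🟩⬜
⬛⬛⬛⬛⬛🔴🟫⬜🟩🟫
⬛⬛⬛⬛⬛🟩🟦🟦⬜🟫
⬛⬛⬛⬛⬛🟩⬛🟩🟦🟩
⬛⬛⬛⬛⬛❓❓❓❓❓
⬛⬛⬛⬛⬛❓❓❓❓❓

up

⬛⬛⬛⬛⬛❓❓❓❓❓
⬛⬛⬛⬛⬛🟩🟩🟫🟩🟫
⬛⬛⬛⬛⬛🟩🟦⬜🟦🟫
⬛⬛⬛⬛⬛🟩🟩🟩🟫🟦
⬛⬛⬛⬛⬛⬜⬜⬜⬜⬜
⬛⬛⬛⬛⬛🔴⬛🟩🟩⬜
⬛⬛⬛⬛⬛🟫🟫⬜🟩🟫
⬛⬛⬛⬛⬛🟩🟦🟦⬜🟫
⬛⬛⬛⬛⬛🟩⬛🟩🟦🟩
⬛⬛⬛⬛⬛❓❓❓❓❓

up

⬛⬛⬛⬛⬛❓❓❓❓❓
⬛⬛⬛⬛⬛❓❓❓❓❓
⬛⬛⬛⬛⬛🟩🟩🟫🟩🟫
⬛⬛⬛⬛⬛🟩🟦⬜🟦🟫
⬛⬛⬛⬛⬛🟩🟩🟩🟫🟦
⬛⬛⬛⬛⬛🔴⬜⬜⬜⬜
⬛⬛⬛⬛⬛🟩⬛🟩🟩⬜
⬛⬛⬛⬛⬛🟫🟫⬜🟩🟫
⬛⬛⬛⬛⬛🟩🟦🟦⬜🟫
⬛⬛⬛⬛⬛🟩⬛🟩🟦🟩

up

⬛⬛⬛⬛⬛⬛⬛⬛⬛⬛
⬛⬛⬛⬛⬛❓❓❓❓❓
⬛⬛⬛⬛⬛❓❓❓❓❓
⬛⬛⬛⬛⬛🟩🟩🟫🟩🟫
⬛⬛⬛⬛⬛🟩🟦⬜🟦🟫
⬛⬛⬛⬛⬛🔴🟩🟩🟫🟦
⬛⬛⬛⬛⬛⬜⬜⬜⬜⬜
⬛⬛⬛⬛⬛🟩⬛🟩🟩⬜
⬛⬛⬛⬛⬛🟫🟫⬜🟩🟫
⬛⬛⬛⬛⬛🟩🟦🟦⬜🟫

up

⬛⬛⬛⬛⬛⬛⬛⬛⬛⬛
⬛⬛⬛⬛⬛⬛⬛⬛⬛⬛
⬛⬛⬛⬛⬛❓❓❓❓❓
⬛⬛⬛⬛⬛🟩🟩🟫❓❓
⬛⬛⬛⬛⬛🟩🟩🟫🟩🟫
⬛⬛⬛⬛⬛🔴🟦⬜🟦🟫
⬛⬛⬛⬛⬛🟩🟩🟩🟫🟦
⬛⬛⬛⬛⬛⬜⬜⬜⬜⬜
⬛⬛⬛⬛⬛🟩⬛🟩🟩⬜
⬛⬛⬛⬛⬛🟫🟫⬜🟩🟫

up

⬛⬛⬛⬛⬛⬛⬛⬛⬛⬛
⬛⬛⬛⬛⬛⬛⬛⬛⬛⬛
⬛⬛⬛⬛⬛⬛⬛⬛⬛⬛
⬛⬛⬛⬛⬛🟩🟫🟩❓❓
⬛⬛⬛⬛⬛🟩🟩🟫❓❓
⬛⬛⬛⬛⬛🔴🟩🟫🟩🟫
⬛⬛⬛⬛⬛🟩🟦⬜🟦🟫
⬛⬛⬛⬛⬛🟩🟩🟩🟫🟦
⬛⬛⬛⬛⬛⬜⬜⬜⬜⬜
⬛⬛⬛⬛⬛🟩⬛🟩🟩⬜

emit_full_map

🟩🟫🟩❓❓❓❓❓❓❓❓❓❓❓❓❓❓❓❓❓
🟩🟩🟫❓❓❓❓❓❓❓❓❓❓❓❓❓❓❓❓❓
🔴🟩🟫🟩🟫🟫❓❓❓❓❓❓❓❓🟩🟩🟩🟩🟩⬛
🟩🟦⬜🟦🟫🟩🟦⬜⬜🟫🟫🟩🟩❓⬜⬜🟩⬜⬜⬜
🟩🟩🟩🟫🟦🟩🟩⬜⬛⬛⬛⬛🟩❓🟩⬜⬜🟩⬛🟩
⬜⬜⬜⬜⬜🟩🟩🟩⬜🟩🟩🟩⬜🟩🟫⬛⬜🟩🟫⬜
🟩⬛🟩🟩⬜⬛🟫🟩🟩🟩🟫⬜🟫🟦🟫⬛⬜⬜⬜🟩
🟫🟫⬜🟩🟫🟫🟩🟩🟩⬛🟩🟩🟩🟩🟩🟩🟩🟫🟦🟫
🟩🟦🟦⬜🟫🟫❓❓🟫🟩🟩🟩🟩⬜🟫🟩🟦🟦🟦🟩
🟩⬛🟩🟦🟩🟫❓❓⬜🟦⬛⬜🟫⬜🟩🟫🟦🟦🟦🟫


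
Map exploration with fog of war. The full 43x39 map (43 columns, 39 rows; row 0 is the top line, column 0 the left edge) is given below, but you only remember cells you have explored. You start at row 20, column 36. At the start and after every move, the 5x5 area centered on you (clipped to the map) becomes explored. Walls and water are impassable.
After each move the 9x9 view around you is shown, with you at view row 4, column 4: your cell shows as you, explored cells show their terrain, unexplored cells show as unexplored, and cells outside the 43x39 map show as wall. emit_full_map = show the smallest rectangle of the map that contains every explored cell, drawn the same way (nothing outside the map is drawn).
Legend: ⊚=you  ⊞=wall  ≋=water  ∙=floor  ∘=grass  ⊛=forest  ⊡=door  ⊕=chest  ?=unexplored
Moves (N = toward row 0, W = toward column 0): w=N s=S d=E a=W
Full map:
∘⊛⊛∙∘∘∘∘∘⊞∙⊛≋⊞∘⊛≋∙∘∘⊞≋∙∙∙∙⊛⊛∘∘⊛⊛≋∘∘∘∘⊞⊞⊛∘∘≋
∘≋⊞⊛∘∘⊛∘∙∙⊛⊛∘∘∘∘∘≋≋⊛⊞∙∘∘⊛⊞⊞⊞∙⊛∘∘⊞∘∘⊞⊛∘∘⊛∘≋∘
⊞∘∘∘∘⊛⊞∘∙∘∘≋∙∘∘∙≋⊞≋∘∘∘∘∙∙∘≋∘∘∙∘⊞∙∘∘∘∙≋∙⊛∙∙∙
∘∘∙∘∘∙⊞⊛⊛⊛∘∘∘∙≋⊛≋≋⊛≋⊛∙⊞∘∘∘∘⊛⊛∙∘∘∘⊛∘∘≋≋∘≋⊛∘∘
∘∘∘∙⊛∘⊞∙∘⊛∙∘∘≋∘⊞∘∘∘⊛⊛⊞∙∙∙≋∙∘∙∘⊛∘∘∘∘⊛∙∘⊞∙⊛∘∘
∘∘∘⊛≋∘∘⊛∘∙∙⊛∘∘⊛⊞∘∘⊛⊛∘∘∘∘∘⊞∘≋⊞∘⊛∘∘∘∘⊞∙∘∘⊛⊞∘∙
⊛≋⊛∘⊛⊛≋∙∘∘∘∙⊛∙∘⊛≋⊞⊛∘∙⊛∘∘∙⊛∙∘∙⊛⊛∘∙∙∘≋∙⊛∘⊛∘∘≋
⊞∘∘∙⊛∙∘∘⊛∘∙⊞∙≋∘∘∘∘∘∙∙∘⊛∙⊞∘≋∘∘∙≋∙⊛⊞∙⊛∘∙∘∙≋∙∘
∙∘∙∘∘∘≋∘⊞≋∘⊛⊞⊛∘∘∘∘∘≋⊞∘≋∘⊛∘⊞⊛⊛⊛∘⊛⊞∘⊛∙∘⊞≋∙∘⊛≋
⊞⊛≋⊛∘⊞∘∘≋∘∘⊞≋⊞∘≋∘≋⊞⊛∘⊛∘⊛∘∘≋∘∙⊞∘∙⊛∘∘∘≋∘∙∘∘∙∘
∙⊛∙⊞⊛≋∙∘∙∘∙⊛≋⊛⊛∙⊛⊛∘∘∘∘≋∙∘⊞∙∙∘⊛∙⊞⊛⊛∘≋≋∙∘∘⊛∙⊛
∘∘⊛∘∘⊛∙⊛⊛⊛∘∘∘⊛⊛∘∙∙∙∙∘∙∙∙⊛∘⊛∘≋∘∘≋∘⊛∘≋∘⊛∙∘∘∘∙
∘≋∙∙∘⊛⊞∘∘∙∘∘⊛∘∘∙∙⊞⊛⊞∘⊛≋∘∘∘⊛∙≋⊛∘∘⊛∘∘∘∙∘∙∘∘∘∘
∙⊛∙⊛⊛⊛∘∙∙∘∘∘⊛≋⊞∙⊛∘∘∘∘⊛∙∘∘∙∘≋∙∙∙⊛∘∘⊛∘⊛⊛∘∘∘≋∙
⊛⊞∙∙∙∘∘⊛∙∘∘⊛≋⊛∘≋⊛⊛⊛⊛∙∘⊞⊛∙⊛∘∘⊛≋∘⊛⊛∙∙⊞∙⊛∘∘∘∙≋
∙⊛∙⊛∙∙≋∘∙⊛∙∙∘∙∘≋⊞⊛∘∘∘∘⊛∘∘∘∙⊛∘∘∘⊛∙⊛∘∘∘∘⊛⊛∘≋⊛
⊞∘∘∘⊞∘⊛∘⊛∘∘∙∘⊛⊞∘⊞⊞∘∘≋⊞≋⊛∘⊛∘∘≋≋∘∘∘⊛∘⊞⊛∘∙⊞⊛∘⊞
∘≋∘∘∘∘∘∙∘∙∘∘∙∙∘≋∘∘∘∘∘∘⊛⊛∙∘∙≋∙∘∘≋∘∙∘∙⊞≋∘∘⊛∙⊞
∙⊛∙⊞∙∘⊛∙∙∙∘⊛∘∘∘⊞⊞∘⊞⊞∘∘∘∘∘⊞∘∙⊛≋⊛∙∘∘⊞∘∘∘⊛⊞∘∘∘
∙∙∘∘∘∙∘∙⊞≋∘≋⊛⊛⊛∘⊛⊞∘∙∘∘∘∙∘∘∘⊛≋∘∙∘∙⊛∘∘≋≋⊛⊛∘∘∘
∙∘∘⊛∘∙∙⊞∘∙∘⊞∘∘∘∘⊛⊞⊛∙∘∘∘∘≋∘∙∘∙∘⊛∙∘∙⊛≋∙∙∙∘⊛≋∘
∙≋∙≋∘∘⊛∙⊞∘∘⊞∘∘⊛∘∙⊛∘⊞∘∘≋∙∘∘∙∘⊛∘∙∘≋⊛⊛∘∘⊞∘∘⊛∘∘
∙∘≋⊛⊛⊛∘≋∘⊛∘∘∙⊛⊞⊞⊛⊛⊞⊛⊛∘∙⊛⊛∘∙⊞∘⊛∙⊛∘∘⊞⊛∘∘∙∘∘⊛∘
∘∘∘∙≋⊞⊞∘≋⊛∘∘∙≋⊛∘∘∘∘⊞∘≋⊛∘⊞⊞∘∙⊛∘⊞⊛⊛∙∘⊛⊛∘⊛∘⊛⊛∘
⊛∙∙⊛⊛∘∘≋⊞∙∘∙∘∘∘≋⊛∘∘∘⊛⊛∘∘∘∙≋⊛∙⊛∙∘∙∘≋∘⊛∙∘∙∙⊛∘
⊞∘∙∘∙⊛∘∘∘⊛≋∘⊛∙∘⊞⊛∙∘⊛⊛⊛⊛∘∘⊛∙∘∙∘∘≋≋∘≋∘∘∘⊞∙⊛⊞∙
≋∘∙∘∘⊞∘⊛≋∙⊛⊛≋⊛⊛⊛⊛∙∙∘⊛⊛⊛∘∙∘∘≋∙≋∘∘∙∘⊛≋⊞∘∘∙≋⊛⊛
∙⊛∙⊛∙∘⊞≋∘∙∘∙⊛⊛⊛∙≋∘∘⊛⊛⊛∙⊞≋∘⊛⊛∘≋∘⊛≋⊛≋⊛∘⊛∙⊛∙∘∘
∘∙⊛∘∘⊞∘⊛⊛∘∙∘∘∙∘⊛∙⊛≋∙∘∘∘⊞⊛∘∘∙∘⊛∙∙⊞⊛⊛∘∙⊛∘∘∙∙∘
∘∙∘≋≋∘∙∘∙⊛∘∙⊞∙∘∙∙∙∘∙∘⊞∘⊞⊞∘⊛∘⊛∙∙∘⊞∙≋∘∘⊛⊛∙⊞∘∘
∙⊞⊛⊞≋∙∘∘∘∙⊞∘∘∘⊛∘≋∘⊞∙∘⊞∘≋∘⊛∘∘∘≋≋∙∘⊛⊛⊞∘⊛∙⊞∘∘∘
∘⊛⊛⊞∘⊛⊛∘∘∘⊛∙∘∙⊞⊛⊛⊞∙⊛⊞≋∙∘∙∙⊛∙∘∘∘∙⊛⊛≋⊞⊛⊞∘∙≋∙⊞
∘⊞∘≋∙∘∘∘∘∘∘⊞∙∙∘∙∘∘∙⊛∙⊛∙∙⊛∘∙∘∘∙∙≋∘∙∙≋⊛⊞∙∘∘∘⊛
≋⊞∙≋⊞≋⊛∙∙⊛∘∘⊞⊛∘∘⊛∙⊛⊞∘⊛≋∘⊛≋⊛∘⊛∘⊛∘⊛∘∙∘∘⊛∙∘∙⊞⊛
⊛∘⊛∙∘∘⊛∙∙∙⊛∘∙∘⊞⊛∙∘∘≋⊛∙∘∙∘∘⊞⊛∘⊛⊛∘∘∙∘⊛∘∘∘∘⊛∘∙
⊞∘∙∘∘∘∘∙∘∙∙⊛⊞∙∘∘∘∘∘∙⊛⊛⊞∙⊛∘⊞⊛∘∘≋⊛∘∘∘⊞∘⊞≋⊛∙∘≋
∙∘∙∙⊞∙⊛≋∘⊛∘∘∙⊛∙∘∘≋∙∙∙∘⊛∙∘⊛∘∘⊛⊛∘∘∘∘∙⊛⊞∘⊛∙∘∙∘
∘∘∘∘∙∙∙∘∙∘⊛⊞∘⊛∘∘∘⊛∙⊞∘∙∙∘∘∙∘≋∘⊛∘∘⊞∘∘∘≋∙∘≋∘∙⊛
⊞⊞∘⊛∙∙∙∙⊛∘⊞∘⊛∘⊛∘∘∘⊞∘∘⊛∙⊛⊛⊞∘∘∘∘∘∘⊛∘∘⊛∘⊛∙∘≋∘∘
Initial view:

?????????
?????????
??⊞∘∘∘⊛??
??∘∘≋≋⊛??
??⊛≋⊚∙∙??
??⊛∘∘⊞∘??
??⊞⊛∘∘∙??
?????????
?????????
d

?????????
?????????
?⊞∘∘∘⊛⊞??
?∘∘≋≋⊛⊛??
?⊛≋∙⊚∙∘??
?⊛∘∘⊞∘∘??
?⊞⊛∘∘∙∘??
?????????
?????????

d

?????????
?????????
⊞∘∘∘⊛⊞∘??
∘∘≋≋⊛⊛∘??
⊛≋∙∙⊚∘⊛??
⊛∘∘⊞∘∘⊛??
⊞⊛∘∘∙∘∘??
?????????
?????????

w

?????????
?????????
??⊞≋∘∘⊛??
⊞∘∘∘⊛⊞∘??
∘∘≋≋⊚⊛∘??
⊛≋∙∙∙∘⊛??
⊛∘∘⊞∘∘⊛??
⊞⊛∘∘∙∘∘??
?????????

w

?????????
?????????
??⊛∘∙⊞⊛??
??⊞≋∘∘⊛??
⊞∘∘∘⊚⊞∘??
∘∘≋≋⊛⊛∘??
⊛≋∙∙∙∘⊛??
⊛∘∘⊞∘∘⊛??
⊞⊛∘∘∙∘∘??

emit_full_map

??⊛∘∙⊞⊛
??⊞≋∘∘⊛
⊞∘∘∘⊚⊞∘
∘∘≋≋⊛⊛∘
⊛≋∙∙∙∘⊛
⊛∘∘⊞∘∘⊛
⊞⊛∘∘∙∘∘

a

?????????
?????????
??⊞⊛∘∙⊞⊛?
??∙⊞≋∘∘⊛?
?⊞∘∘⊚⊛⊞∘?
?∘∘≋≋⊛⊛∘?
?⊛≋∙∙∙∘⊛?
?⊛∘∘⊞∘∘⊛?
?⊞⊛∘∘∙∘∘?

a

?????????
?????????
??∘⊞⊛∘∙⊞⊛
??∘∙⊞≋∘∘⊛
??⊞∘⊚∘⊛⊞∘
??∘∘≋≋⊛⊛∘
??⊛≋∙∙∙∘⊛
??⊛∘∘⊞∘∘⊛
??⊞⊛∘∘∙∘∘

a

?????????
?????????
??⊛∘⊞⊛∘∙⊞
??∙∘∙⊞≋∘∘
??∘⊞⊚∘∘⊛⊞
??⊛∘∘≋≋⊛⊛
??∙⊛≋∙∙∙∘
???⊛∘∘⊞∘∘
???⊞⊛∘∘∙∘

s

?????????
??⊛∘⊞⊛∘∙⊞
??∙∘∙⊞≋∘∘
??∘⊞∘∘∘⊛⊞
??⊛∘⊚≋≋⊛⊛
??∙⊛≋∙∙∙∘
??⊛⊛∘∘⊞∘∘
???⊞⊛∘∘∙∘
?????????

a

?????????
???⊛∘⊞⊛∘∙
??∘∙∘∙⊞≋∘
??∘∘⊞∘∘∘⊛
??∙⊛⊚∘≋≋⊛
??∘∙⊛≋∙∙∙
??≋⊛⊛∘∘⊞∘
????⊞⊛∘∘∙
?????????

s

???⊛∘⊞⊛∘∙
??∘∙∘∙⊞≋∘
??∘∘⊞∘∘∘⊛
??∙⊛∘∘≋≋⊛
??∘∙⊚≋∙∙∙
??≋⊛⊛∘∘⊞∘
??∘∘⊞⊛∘∘∙
?????????
?????????

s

??∘∙∘∙⊞≋∘
??∘∘⊞∘∘∘⊛
??∙⊛∘∘≋≋⊛
??∘∙⊛≋∙∙∙
??≋⊛⊚∘∘⊞∘
??∘∘⊞⊛∘∘∙
??⊛∙∘⊛⊛??
?????????
?????????

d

?∘∙∘∙⊞≋∘∘
?∘∘⊞∘∘∘⊛⊞
?∙⊛∘∘≋≋⊛⊛
?∘∙⊛≋∙∙∙∘
?≋⊛⊛⊚∘⊞∘∘
?∘∘⊞⊛∘∘∙∘
?⊛∙∘⊛⊛∘??
?????????
?????????

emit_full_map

?⊛∘⊞⊛∘∙⊞⊛
∘∙∘∙⊞≋∘∘⊛
∘∘⊞∘∘∘⊛⊞∘
∙⊛∘∘≋≋⊛⊛∘
∘∙⊛≋∙∙∙∘⊛
≋⊛⊛⊚∘⊞∘∘⊛
∘∘⊞⊛∘∘∙∘∘
⊛∙∘⊛⊛∘???

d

∘∙∘∙⊞≋∘∘⊛
∘∘⊞∘∘∘⊛⊞∘
∙⊛∘∘≋≋⊛⊛∘
∘∙⊛≋∙∙∙∘⊛
≋⊛⊛∘⊚⊞∘∘⊛
∘∘⊞⊛∘∘∙∘∘
⊛∙∘⊛⊛∘⊛??
?????????
?????????

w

?⊛∘⊞⊛∘∙⊞⊛
∘∙∘∙⊞≋∘∘⊛
∘∘⊞∘∘∘⊛⊞∘
∙⊛∘∘≋≋⊛⊛∘
∘∙⊛≋⊚∙∙∘⊛
≋⊛⊛∘∘⊞∘∘⊛
∘∘⊞⊛∘∘∙∘∘
⊛∙∘⊛⊛∘⊛??
?????????

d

⊛∘⊞⊛∘∙⊞⊛?
∙∘∙⊞≋∘∘⊛?
∘⊞∘∘∘⊛⊞∘?
⊛∘∘≋≋⊛⊛∘?
∙⊛≋∙⊚∙∘⊛?
⊛⊛∘∘⊞∘∘⊛?
∘⊞⊛∘∘∙∘∘?
∙∘⊛⊛∘⊛???
?????????

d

∘⊞⊛∘∙⊞⊛??
∘∙⊞≋∘∘⊛??
⊞∘∘∘⊛⊞∘??
∘∘≋≋⊛⊛∘??
⊛≋∙∙⊚∘⊛??
⊛∘∘⊞∘∘⊛??
⊞⊛∘∘∙∘∘??
∘⊛⊛∘⊛????
?????????

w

?????????
∘⊞⊛∘∙⊞⊛??
∘∙⊞≋∘∘⊛??
⊞∘∘∘⊛⊞∘??
∘∘≋≋⊚⊛∘??
⊛≋∙∙∙∘⊛??
⊛∘∘⊞∘∘⊛??
⊞⊛∘∘∙∘∘??
∘⊛⊛∘⊛????

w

?????????
?????????
∘⊞⊛∘∙⊞⊛??
∘∙⊞≋∘∘⊛??
⊞∘∘∘⊚⊞∘??
∘∘≋≋⊛⊛∘??
⊛≋∙∙∙∘⊛??
⊛∘∘⊞∘∘⊛??
⊞⊛∘∘∙∘∘??

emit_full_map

?⊛∘⊞⊛∘∙⊞⊛
∘∙∘∙⊞≋∘∘⊛
∘∘⊞∘∘∘⊚⊞∘
∙⊛∘∘≋≋⊛⊛∘
∘∙⊛≋∙∙∙∘⊛
≋⊛⊛∘∘⊞∘∘⊛
∘∘⊞⊛∘∘∙∘∘
⊛∙∘⊛⊛∘⊛??

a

?????????
?????????
⊛∘⊞⊛∘∙⊞⊛?
∙∘∙⊞≋∘∘⊛?
∘⊞∘∘⊚⊛⊞∘?
⊛∘∘≋≋⊛⊛∘?
∙⊛≋∙∙∙∘⊛?
⊛⊛∘∘⊞∘∘⊛?
∘⊞⊛∘∘∙∘∘?

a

?????????
?????????
?⊛∘⊞⊛∘∙⊞⊛
∘∙∘∙⊞≋∘∘⊛
∘∘⊞∘⊚∘⊛⊞∘
∙⊛∘∘≋≋⊛⊛∘
∘∙⊛≋∙∙∙∘⊛
≋⊛⊛∘∘⊞∘∘⊛
∘∘⊞⊛∘∘∙∘∘

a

?????????
?????????
??⊛∘⊞⊛∘∙⊞
?∘∙∘∙⊞≋∘∘
?∘∘⊞⊚∘∘⊛⊞
?∙⊛∘∘≋≋⊛⊛
?∘∙⊛≋∙∙∙∘
?≋⊛⊛∘∘⊞∘∘
?∘∘⊞⊛∘∘∙∘

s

?????????
??⊛∘⊞⊛∘∙⊞
?∘∙∘∙⊞≋∘∘
?∘∘⊞∘∘∘⊛⊞
?∙⊛∘⊚≋≋⊛⊛
?∘∙⊛≋∙∙∙∘
?≋⊛⊛∘∘⊞∘∘
?∘∘⊞⊛∘∘∙∘
?⊛∙∘⊛⊛∘⊛?

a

?????????
???⊛∘⊞⊛∘∙
??∘∙∘∙⊞≋∘
??∘∘⊞∘∘∘⊛
??∙⊛⊚∘≋≋⊛
??∘∙⊛≋∙∙∙
??≋⊛⊛∘∘⊞∘
??∘∘⊞⊛∘∘∙
??⊛∙∘⊛⊛∘⊛

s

???⊛∘⊞⊛∘∙
??∘∙∘∙⊞≋∘
??∘∘⊞∘∘∘⊛
??∙⊛∘∘≋≋⊛
??∘∙⊚≋∙∙∙
??≋⊛⊛∘∘⊞∘
??∘∘⊞⊛∘∘∙
??⊛∙∘⊛⊛∘⊛
?????????

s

??∘∙∘∙⊞≋∘
??∘∘⊞∘∘∘⊛
??∙⊛∘∘≋≋⊛
??∘∙⊛≋∙∙∙
??≋⊛⊚∘∘⊞∘
??∘∘⊞⊛∘∘∙
??⊛∙∘⊛⊛∘⊛
?????????
?????????

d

?∘∙∘∙⊞≋∘∘
?∘∘⊞∘∘∘⊛⊞
?∙⊛∘∘≋≋⊛⊛
?∘∙⊛≋∙∙∙∘
?≋⊛⊛⊚∘⊞∘∘
?∘∘⊞⊛∘∘∙∘
?⊛∙∘⊛⊛∘⊛?
?????????
?????????

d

∘∙∘∙⊞≋∘∘⊛
∘∘⊞∘∘∘⊛⊞∘
∙⊛∘∘≋≋⊛⊛∘
∘∙⊛≋∙∙∙∘⊛
≋⊛⊛∘⊚⊞∘∘⊛
∘∘⊞⊛∘∘∙∘∘
⊛∙∘⊛⊛∘⊛??
?????????
?????????

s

∘∘⊞∘∘∘⊛⊞∘
∙⊛∘∘≋≋⊛⊛∘
∘∙⊛≋∙∙∙∘⊛
≋⊛⊛∘∘⊞∘∘⊛
∘∘⊞⊛⊚∘∙∘∘
⊛∙∘⊛⊛∘⊛??
??≋∘⊛∙∘??
?????????
?????????

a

?∘∘⊞∘∘∘⊛⊞
?∙⊛∘∘≋≋⊛⊛
?∘∙⊛≋∙∙∙∘
?≋⊛⊛∘∘⊞∘∘
?∘∘⊞⊚∘∘∙∘
?⊛∙∘⊛⊛∘⊛?
??∘≋∘⊛∙∘?
?????????
?????????

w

?∘∙∘∙⊞≋∘∘
?∘∘⊞∘∘∘⊛⊞
?∙⊛∘∘≋≋⊛⊛
?∘∙⊛≋∙∙∙∘
?≋⊛⊛⊚∘⊞∘∘
?∘∘⊞⊛∘∘∙∘
?⊛∙∘⊛⊛∘⊛?
??∘≋∘⊛∙∘?
?????????

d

∘∙∘∙⊞≋∘∘⊛
∘∘⊞∘∘∘⊛⊞∘
∙⊛∘∘≋≋⊛⊛∘
∘∙⊛≋∙∙∙∘⊛
≋⊛⊛∘⊚⊞∘∘⊛
∘∘⊞⊛∘∘∙∘∘
⊛∙∘⊛⊛∘⊛??
?∘≋∘⊛∙∘??
?????????

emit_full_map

?⊛∘⊞⊛∘∙⊞⊛
∘∙∘∙⊞≋∘∘⊛
∘∘⊞∘∘∘⊛⊞∘
∙⊛∘∘≋≋⊛⊛∘
∘∙⊛≋∙∙∙∘⊛
≋⊛⊛∘⊚⊞∘∘⊛
∘∘⊞⊛∘∘∙∘∘
⊛∙∘⊛⊛∘⊛??
?∘≋∘⊛∙∘??

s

∘∘⊞∘∘∘⊛⊞∘
∙⊛∘∘≋≋⊛⊛∘
∘∙⊛≋∙∙∙∘⊛
≋⊛⊛∘∘⊞∘∘⊛
∘∘⊞⊛⊚∘∙∘∘
⊛∙∘⊛⊛∘⊛??
?∘≋∘⊛∙∘??
?????????
?????????

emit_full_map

?⊛∘⊞⊛∘∙⊞⊛
∘∙∘∙⊞≋∘∘⊛
∘∘⊞∘∘∘⊛⊞∘
∙⊛∘∘≋≋⊛⊛∘
∘∙⊛≋∙∙∙∘⊛
≋⊛⊛∘∘⊞∘∘⊛
∘∘⊞⊛⊚∘∙∘∘
⊛∙∘⊛⊛∘⊛??
?∘≋∘⊛∙∘??


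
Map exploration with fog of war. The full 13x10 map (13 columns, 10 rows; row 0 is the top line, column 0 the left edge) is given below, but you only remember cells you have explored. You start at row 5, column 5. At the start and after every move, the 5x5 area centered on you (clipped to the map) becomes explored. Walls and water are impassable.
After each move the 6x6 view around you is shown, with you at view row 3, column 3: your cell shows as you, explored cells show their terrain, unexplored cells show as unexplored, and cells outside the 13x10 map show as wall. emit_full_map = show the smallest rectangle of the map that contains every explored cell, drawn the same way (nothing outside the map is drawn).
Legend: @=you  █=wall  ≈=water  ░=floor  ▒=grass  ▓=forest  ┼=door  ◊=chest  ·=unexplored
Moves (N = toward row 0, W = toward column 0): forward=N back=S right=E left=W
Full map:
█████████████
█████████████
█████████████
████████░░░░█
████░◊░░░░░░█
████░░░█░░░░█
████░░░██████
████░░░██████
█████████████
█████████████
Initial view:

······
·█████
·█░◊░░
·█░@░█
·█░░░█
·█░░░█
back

·█████
·█░◊░░
·█░░░█
·█░@░█
·█░░░█
·█████

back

·█░◊░░
·█░░░█
·█░░░█
·█░@░█
·█████
·█████

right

█░◊░░·
█░░░█░
█░░░██
█░░@██
██████
██████

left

·█░◊░░
·█░░░█
·█░░░█
·█░@░█
·█████
·█████

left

··█░◊░
·██░░░
·██░░░
·██@░░
·█████
·█████

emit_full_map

·█████·
·█░◊░░·
██░░░█░
██░░░██
██@░░██
███████
███████

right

·█░◊░░
██░░░█
██░░░█
██░@░█
██████
██████

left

··█░◊░
·██░░░
·██░░░
·██@░░
·█████
·█████

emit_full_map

·█████·
·█░◊░░·
██░░░█░
██░░░██
██@░░██
███████
███████


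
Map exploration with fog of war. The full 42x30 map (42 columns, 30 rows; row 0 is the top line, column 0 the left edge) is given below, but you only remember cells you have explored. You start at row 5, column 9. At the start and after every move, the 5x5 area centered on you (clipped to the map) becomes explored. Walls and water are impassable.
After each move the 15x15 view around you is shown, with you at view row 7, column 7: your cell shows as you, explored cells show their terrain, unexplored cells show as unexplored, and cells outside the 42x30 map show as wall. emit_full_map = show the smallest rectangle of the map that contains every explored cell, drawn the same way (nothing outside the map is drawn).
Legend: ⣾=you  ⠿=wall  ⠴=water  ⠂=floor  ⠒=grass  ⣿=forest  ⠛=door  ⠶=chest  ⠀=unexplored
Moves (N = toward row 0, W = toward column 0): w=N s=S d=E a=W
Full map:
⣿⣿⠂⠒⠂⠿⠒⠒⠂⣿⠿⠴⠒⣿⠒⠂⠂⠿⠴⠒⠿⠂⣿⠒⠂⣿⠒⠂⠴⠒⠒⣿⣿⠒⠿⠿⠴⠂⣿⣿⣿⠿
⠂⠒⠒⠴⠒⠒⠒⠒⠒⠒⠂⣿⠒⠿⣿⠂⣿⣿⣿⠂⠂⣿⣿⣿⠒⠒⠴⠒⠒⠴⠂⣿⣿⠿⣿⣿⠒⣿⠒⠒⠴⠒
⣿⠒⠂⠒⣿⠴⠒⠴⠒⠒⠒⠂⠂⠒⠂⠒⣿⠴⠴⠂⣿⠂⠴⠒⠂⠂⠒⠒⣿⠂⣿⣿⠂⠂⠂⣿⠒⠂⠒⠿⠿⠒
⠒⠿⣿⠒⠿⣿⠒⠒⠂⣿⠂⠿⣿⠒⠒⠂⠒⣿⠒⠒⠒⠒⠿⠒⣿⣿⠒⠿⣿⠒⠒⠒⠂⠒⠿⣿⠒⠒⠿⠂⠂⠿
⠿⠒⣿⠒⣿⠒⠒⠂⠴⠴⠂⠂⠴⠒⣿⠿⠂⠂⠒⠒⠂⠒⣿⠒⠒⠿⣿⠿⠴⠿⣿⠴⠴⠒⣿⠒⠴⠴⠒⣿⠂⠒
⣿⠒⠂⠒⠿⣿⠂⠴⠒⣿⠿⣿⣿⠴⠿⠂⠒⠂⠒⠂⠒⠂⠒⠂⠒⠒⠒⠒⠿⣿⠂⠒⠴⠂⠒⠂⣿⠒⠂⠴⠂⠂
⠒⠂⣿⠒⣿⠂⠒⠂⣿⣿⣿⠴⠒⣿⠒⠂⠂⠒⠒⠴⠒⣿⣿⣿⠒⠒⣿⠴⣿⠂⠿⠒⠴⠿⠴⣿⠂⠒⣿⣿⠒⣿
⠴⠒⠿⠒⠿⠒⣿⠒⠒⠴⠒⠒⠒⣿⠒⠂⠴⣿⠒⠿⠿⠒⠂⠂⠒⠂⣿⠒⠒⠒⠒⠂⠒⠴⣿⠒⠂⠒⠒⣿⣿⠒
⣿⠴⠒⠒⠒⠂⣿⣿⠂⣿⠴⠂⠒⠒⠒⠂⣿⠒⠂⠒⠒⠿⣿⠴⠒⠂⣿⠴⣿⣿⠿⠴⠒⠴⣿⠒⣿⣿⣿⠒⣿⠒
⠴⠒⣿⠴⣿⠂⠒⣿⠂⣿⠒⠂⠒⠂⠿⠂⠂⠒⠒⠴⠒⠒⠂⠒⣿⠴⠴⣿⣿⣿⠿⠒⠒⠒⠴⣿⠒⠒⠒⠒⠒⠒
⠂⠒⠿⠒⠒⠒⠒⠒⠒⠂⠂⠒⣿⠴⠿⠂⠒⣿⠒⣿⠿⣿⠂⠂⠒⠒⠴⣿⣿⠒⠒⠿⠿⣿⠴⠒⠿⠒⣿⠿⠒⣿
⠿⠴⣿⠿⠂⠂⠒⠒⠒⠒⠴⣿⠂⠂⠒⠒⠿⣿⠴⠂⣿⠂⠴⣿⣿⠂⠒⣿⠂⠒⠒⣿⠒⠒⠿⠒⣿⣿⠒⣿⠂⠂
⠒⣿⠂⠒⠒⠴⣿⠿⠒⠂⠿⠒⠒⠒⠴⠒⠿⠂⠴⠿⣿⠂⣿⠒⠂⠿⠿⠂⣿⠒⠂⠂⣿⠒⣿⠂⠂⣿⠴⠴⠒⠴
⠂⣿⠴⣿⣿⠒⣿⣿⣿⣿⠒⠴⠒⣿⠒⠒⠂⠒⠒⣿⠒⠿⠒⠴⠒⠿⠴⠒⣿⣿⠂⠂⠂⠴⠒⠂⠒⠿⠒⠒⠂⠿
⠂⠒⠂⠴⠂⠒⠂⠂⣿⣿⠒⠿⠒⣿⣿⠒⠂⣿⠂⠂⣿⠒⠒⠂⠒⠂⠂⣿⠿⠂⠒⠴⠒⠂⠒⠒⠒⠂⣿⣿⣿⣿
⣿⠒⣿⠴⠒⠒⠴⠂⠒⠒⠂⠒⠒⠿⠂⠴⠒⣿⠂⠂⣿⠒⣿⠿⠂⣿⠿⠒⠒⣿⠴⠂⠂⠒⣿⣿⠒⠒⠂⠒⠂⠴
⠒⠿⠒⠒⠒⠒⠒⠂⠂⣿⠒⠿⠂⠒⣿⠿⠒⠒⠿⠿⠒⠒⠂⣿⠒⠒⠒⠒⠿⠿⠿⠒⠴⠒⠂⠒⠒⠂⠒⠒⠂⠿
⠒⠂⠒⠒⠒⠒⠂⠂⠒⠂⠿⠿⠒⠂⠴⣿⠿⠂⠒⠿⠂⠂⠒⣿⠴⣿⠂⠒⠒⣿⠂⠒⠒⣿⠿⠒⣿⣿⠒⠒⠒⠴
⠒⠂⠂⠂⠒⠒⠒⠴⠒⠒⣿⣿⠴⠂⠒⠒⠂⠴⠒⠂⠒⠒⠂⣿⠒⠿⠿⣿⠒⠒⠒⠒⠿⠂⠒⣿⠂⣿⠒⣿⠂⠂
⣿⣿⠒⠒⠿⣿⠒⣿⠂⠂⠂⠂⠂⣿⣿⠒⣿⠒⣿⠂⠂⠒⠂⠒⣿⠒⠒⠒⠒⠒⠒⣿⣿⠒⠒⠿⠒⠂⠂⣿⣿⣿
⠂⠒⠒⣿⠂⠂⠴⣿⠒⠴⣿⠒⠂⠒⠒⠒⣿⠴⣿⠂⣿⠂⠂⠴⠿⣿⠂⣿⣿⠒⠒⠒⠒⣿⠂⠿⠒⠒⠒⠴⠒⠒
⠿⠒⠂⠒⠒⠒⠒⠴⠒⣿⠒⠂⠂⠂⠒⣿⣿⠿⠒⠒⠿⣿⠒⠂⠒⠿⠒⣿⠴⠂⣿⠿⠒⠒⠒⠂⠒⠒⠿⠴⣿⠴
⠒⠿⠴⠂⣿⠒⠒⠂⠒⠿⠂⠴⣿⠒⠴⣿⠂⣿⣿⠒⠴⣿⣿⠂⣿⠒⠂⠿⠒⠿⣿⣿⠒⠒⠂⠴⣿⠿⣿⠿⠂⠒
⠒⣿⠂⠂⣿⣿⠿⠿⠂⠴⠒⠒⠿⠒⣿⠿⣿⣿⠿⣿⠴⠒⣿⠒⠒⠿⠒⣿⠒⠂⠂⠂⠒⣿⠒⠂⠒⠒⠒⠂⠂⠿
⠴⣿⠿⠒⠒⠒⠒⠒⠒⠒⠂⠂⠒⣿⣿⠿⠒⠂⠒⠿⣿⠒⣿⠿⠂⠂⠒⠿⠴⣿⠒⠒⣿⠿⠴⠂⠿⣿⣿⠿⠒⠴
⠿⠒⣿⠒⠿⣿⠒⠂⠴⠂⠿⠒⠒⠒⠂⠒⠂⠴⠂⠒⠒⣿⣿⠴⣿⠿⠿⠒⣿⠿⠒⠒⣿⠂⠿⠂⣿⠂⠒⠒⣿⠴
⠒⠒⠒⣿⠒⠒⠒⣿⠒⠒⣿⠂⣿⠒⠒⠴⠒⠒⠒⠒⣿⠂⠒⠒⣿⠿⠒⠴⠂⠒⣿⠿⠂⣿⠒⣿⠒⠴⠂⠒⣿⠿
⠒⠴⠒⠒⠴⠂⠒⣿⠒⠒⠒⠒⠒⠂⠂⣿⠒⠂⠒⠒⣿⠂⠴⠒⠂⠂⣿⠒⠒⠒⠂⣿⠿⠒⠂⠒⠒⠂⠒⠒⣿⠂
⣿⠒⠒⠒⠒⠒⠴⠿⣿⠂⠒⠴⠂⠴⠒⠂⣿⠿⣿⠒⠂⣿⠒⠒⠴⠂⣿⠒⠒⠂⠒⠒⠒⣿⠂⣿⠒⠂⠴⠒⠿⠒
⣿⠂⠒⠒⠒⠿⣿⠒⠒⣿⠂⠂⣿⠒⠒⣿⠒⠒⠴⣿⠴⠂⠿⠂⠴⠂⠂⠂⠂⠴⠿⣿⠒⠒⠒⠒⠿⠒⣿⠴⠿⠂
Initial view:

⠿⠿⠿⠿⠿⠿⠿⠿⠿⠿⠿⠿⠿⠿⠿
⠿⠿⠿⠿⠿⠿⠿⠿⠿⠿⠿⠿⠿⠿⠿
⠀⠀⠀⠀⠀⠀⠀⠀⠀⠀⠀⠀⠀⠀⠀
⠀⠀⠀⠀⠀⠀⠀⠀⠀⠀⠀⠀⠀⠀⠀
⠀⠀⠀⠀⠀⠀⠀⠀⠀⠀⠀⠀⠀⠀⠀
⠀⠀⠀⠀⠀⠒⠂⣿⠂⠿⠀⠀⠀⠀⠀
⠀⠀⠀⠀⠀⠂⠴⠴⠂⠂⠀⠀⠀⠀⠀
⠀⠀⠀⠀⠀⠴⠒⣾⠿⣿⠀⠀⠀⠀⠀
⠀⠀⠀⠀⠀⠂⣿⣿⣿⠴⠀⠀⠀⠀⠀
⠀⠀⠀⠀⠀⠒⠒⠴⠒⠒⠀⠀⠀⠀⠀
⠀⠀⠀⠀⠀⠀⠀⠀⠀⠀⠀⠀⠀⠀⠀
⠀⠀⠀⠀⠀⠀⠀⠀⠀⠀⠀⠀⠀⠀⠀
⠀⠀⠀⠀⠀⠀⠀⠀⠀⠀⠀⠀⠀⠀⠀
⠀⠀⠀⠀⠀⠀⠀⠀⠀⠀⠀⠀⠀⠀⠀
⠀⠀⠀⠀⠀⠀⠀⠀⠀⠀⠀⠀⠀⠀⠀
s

⠿⠿⠿⠿⠿⠿⠿⠿⠿⠿⠿⠿⠿⠿⠿
⠀⠀⠀⠀⠀⠀⠀⠀⠀⠀⠀⠀⠀⠀⠀
⠀⠀⠀⠀⠀⠀⠀⠀⠀⠀⠀⠀⠀⠀⠀
⠀⠀⠀⠀⠀⠀⠀⠀⠀⠀⠀⠀⠀⠀⠀
⠀⠀⠀⠀⠀⠒⠂⣿⠂⠿⠀⠀⠀⠀⠀
⠀⠀⠀⠀⠀⠂⠴⠴⠂⠂⠀⠀⠀⠀⠀
⠀⠀⠀⠀⠀⠴⠒⣿⠿⣿⠀⠀⠀⠀⠀
⠀⠀⠀⠀⠀⠂⣿⣾⣿⠴⠀⠀⠀⠀⠀
⠀⠀⠀⠀⠀⠒⠒⠴⠒⠒⠀⠀⠀⠀⠀
⠀⠀⠀⠀⠀⣿⠂⣿⠴⠂⠀⠀⠀⠀⠀
⠀⠀⠀⠀⠀⠀⠀⠀⠀⠀⠀⠀⠀⠀⠀
⠀⠀⠀⠀⠀⠀⠀⠀⠀⠀⠀⠀⠀⠀⠀
⠀⠀⠀⠀⠀⠀⠀⠀⠀⠀⠀⠀⠀⠀⠀
⠀⠀⠀⠀⠀⠀⠀⠀⠀⠀⠀⠀⠀⠀⠀
⠀⠀⠀⠀⠀⠀⠀⠀⠀⠀⠀⠀⠀⠀⠀

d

⠿⠿⠿⠿⠿⠿⠿⠿⠿⠿⠿⠿⠿⠿⠿
⠀⠀⠀⠀⠀⠀⠀⠀⠀⠀⠀⠀⠀⠀⠀
⠀⠀⠀⠀⠀⠀⠀⠀⠀⠀⠀⠀⠀⠀⠀
⠀⠀⠀⠀⠀⠀⠀⠀⠀⠀⠀⠀⠀⠀⠀
⠀⠀⠀⠀⠒⠂⣿⠂⠿⠀⠀⠀⠀⠀⠀
⠀⠀⠀⠀⠂⠴⠴⠂⠂⠴⠀⠀⠀⠀⠀
⠀⠀⠀⠀⠴⠒⣿⠿⣿⣿⠀⠀⠀⠀⠀
⠀⠀⠀⠀⠂⣿⣿⣾⠴⠒⠀⠀⠀⠀⠀
⠀⠀⠀⠀⠒⠒⠴⠒⠒⠒⠀⠀⠀⠀⠀
⠀⠀⠀⠀⣿⠂⣿⠴⠂⠒⠀⠀⠀⠀⠀
⠀⠀⠀⠀⠀⠀⠀⠀⠀⠀⠀⠀⠀⠀⠀
⠀⠀⠀⠀⠀⠀⠀⠀⠀⠀⠀⠀⠀⠀⠀
⠀⠀⠀⠀⠀⠀⠀⠀⠀⠀⠀⠀⠀⠀⠀
⠀⠀⠀⠀⠀⠀⠀⠀⠀⠀⠀⠀⠀⠀⠀
⠀⠀⠀⠀⠀⠀⠀⠀⠀⠀⠀⠀⠀⠀⠀

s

⠀⠀⠀⠀⠀⠀⠀⠀⠀⠀⠀⠀⠀⠀⠀
⠀⠀⠀⠀⠀⠀⠀⠀⠀⠀⠀⠀⠀⠀⠀
⠀⠀⠀⠀⠀⠀⠀⠀⠀⠀⠀⠀⠀⠀⠀
⠀⠀⠀⠀⠒⠂⣿⠂⠿⠀⠀⠀⠀⠀⠀
⠀⠀⠀⠀⠂⠴⠴⠂⠂⠴⠀⠀⠀⠀⠀
⠀⠀⠀⠀⠴⠒⣿⠿⣿⣿⠀⠀⠀⠀⠀
⠀⠀⠀⠀⠂⣿⣿⣿⠴⠒⠀⠀⠀⠀⠀
⠀⠀⠀⠀⠒⠒⠴⣾⠒⠒⠀⠀⠀⠀⠀
⠀⠀⠀⠀⣿⠂⣿⠴⠂⠒⠀⠀⠀⠀⠀
⠀⠀⠀⠀⠀⠂⣿⠒⠂⠒⠀⠀⠀⠀⠀
⠀⠀⠀⠀⠀⠀⠀⠀⠀⠀⠀⠀⠀⠀⠀
⠀⠀⠀⠀⠀⠀⠀⠀⠀⠀⠀⠀⠀⠀⠀
⠀⠀⠀⠀⠀⠀⠀⠀⠀⠀⠀⠀⠀⠀⠀
⠀⠀⠀⠀⠀⠀⠀⠀⠀⠀⠀⠀⠀⠀⠀
⠀⠀⠀⠀⠀⠀⠀⠀⠀⠀⠀⠀⠀⠀⠀

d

⠀⠀⠀⠀⠀⠀⠀⠀⠀⠀⠀⠀⠀⠀⠀
⠀⠀⠀⠀⠀⠀⠀⠀⠀⠀⠀⠀⠀⠀⠀
⠀⠀⠀⠀⠀⠀⠀⠀⠀⠀⠀⠀⠀⠀⠀
⠀⠀⠀⠒⠂⣿⠂⠿⠀⠀⠀⠀⠀⠀⠀
⠀⠀⠀⠂⠴⠴⠂⠂⠴⠀⠀⠀⠀⠀⠀
⠀⠀⠀⠴⠒⣿⠿⣿⣿⠴⠀⠀⠀⠀⠀
⠀⠀⠀⠂⣿⣿⣿⠴⠒⣿⠀⠀⠀⠀⠀
⠀⠀⠀⠒⠒⠴⠒⣾⠒⣿⠀⠀⠀⠀⠀
⠀⠀⠀⣿⠂⣿⠴⠂⠒⠒⠀⠀⠀⠀⠀
⠀⠀⠀⠀⠂⣿⠒⠂⠒⠂⠀⠀⠀⠀⠀
⠀⠀⠀⠀⠀⠀⠀⠀⠀⠀⠀⠀⠀⠀⠀
⠀⠀⠀⠀⠀⠀⠀⠀⠀⠀⠀⠀⠀⠀⠀
⠀⠀⠀⠀⠀⠀⠀⠀⠀⠀⠀⠀⠀⠀⠀
⠀⠀⠀⠀⠀⠀⠀⠀⠀⠀⠀⠀⠀⠀⠀
⠀⠀⠀⠀⠀⠀⠀⠀⠀⠀⠀⠀⠀⠀⠀

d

⠀⠀⠀⠀⠀⠀⠀⠀⠀⠀⠀⠀⠀⠀⠀
⠀⠀⠀⠀⠀⠀⠀⠀⠀⠀⠀⠀⠀⠀⠀
⠀⠀⠀⠀⠀⠀⠀⠀⠀⠀⠀⠀⠀⠀⠀
⠀⠀⠒⠂⣿⠂⠿⠀⠀⠀⠀⠀⠀⠀⠀
⠀⠀⠂⠴⠴⠂⠂⠴⠀⠀⠀⠀⠀⠀⠀
⠀⠀⠴⠒⣿⠿⣿⣿⠴⠿⠀⠀⠀⠀⠀
⠀⠀⠂⣿⣿⣿⠴⠒⣿⠒⠀⠀⠀⠀⠀
⠀⠀⠒⠒⠴⠒⠒⣾⣿⠒⠀⠀⠀⠀⠀
⠀⠀⣿⠂⣿⠴⠂⠒⠒⠒⠀⠀⠀⠀⠀
⠀⠀⠀⠂⣿⠒⠂⠒⠂⠿⠀⠀⠀⠀⠀
⠀⠀⠀⠀⠀⠀⠀⠀⠀⠀⠀⠀⠀⠀⠀
⠀⠀⠀⠀⠀⠀⠀⠀⠀⠀⠀⠀⠀⠀⠀
⠀⠀⠀⠀⠀⠀⠀⠀⠀⠀⠀⠀⠀⠀⠀
⠀⠀⠀⠀⠀⠀⠀⠀⠀⠀⠀⠀⠀⠀⠀
⠀⠀⠀⠀⠀⠀⠀⠀⠀⠀⠀⠀⠀⠀⠀

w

⠿⠿⠿⠿⠿⠿⠿⠿⠿⠿⠿⠿⠿⠿⠿
⠀⠀⠀⠀⠀⠀⠀⠀⠀⠀⠀⠀⠀⠀⠀
⠀⠀⠀⠀⠀⠀⠀⠀⠀⠀⠀⠀⠀⠀⠀
⠀⠀⠀⠀⠀⠀⠀⠀⠀⠀⠀⠀⠀⠀⠀
⠀⠀⠒⠂⣿⠂⠿⠀⠀⠀⠀⠀⠀⠀⠀
⠀⠀⠂⠴⠴⠂⠂⠴⠒⣿⠀⠀⠀⠀⠀
⠀⠀⠴⠒⣿⠿⣿⣿⠴⠿⠀⠀⠀⠀⠀
⠀⠀⠂⣿⣿⣿⠴⣾⣿⠒⠀⠀⠀⠀⠀
⠀⠀⠒⠒⠴⠒⠒⠒⣿⠒⠀⠀⠀⠀⠀
⠀⠀⣿⠂⣿⠴⠂⠒⠒⠒⠀⠀⠀⠀⠀
⠀⠀⠀⠂⣿⠒⠂⠒⠂⠿⠀⠀⠀⠀⠀
⠀⠀⠀⠀⠀⠀⠀⠀⠀⠀⠀⠀⠀⠀⠀
⠀⠀⠀⠀⠀⠀⠀⠀⠀⠀⠀⠀⠀⠀⠀
⠀⠀⠀⠀⠀⠀⠀⠀⠀⠀⠀⠀⠀⠀⠀
⠀⠀⠀⠀⠀⠀⠀⠀⠀⠀⠀⠀⠀⠀⠀

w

⠿⠿⠿⠿⠿⠿⠿⠿⠿⠿⠿⠿⠿⠿⠿
⠿⠿⠿⠿⠿⠿⠿⠿⠿⠿⠿⠿⠿⠿⠿
⠀⠀⠀⠀⠀⠀⠀⠀⠀⠀⠀⠀⠀⠀⠀
⠀⠀⠀⠀⠀⠀⠀⠀⠀⠀⠀⠀⠀⠀⠀
⠀⠀⠀⠀⠀⠀⠀⠀⠀⠀⠀⠀⠀⠀⠀
⠀⠀⠒⠂⣿⠂⠿⣿⠒⠒⠀⠀⠀⠀⠀
⠀⠀⠂⠴⠴⠂⠂⠴⠒⣿⠀⠀⠀⠀⠀
⠀⠀⠴⠒⣿⠿⣿⣾⠴⠿⠀⠀⠀⠀⠀
⠀⠀⠂⣿⣿⣿⠴⠒⣿⠒⠀⠀⠀⠀⠀
⠀⠀⠒⠒⠴⠒⠒⠒⣿⠒⠀⠀⠀⠀⠀
⠀⠀⣿⠂⣿⠴⠂⠒⠒⠒⠀⠀⠀⠀⠀
⠀⠀⠀⠂⣿⠒⠂⠒⠂⠿⠀⠀⠀⠀⠀
⠀⠀⠀⠀⠀⠀⠀⠀⠀⠀⠀⠀⠀⠀⠀
⠀⠀⠀⠀⠀⠀⠀⠀⠀⠀⠀⠀⠀⠀⠀
⠀⠀⠀⠀⠀⠀⠀⠀⠀⠀⠀⠀⠀⠀⠀

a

⠿⠿⠿⠿⠿⠿⠿⠿⠿⠿⠿⠿⠿⠿⠿
⠿⠿⠿⠿⠿⠿⠿⠿⠿⠿⠿⠿⠿⠿⠿
⠀⠀⠀⠀⠀⠀⠀⠀⠀⠀⠀⠀⠀⠀⠀
⠀⠀⠀⠀⠀⠀⠀⠀⠀⠀⠀⠀⠀⠀⠀
⠀⠀⠀⠀⠀⠀⠀⠀⠀⠀⠀⠀⠀⠀⠀
⠀⠀⠀⠒⠂⣿⠂⠿⣿⠒⠒⠀⠀⠀⠀
⠀⠀⠀⠂⠴⠴⠂⠂⠴⠒⣿⠀⠀⠀⠀
⠀⠀⠀⠴⠒⣿⠿⣾⣿⠴⠿⠀⠀⠀⠀
⠀⠀⠀⠂⣿⣿⣿⠴⠒⣿⠒⠀⠀⠀⠀
⠀⠀⠀⠒⠒⠴⠒⠒⠒⣿⠒⠀⠀⠀⠀
⠀⠀⠀⣿⠂⣿⠴⠂⠒⠒⠒⠀⠀⠀⠀
⠀⠀⠀⠀⠂⣿⠒⠂⠒⠂⠿⠀⠀⠀⠀
⠀⠀⠀⠀⠀⠀⠀⠀⠀⠀⠀⠀⠀⠀⠀
⠀⠀⠀⠀⠀⠀⠀⠀⠀⠀⠀⠀⠀⠀⠀
⠀⠀⠀⠀⠀⠀⠀⠀⠀⠀⠀⠀⠀⠀⠀

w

⠿⠿⠿⠿⠿⠿⠿⠿⠿⠿⠿⠿⠿⠿⠿
⠿⠿⠿⠿⠿⠿⠿⠿⠿⠿⠿⠿⠿⠿⠿
⠿⠿⠿⠿⠿⠿⠿⠿⠿⠿⠿⠿⠿⠿⠿
⠀⠀⠀⠀⠀⠀⠀⠀⠀⠀⠀⠀⠀⠀⠀
⠀⠀⠀⠀⠀⠀⠀⠀⠀⠀⠀⠀⠀⠀⠀
⠀⠀⠀⠀⠀⠒⠒⠂⠂⠒⠀⠀⠀⠀⠀
⠀⠀⠀⠒⠂⣿⠂⠿⣿⠒⠒⠀⠀⠀⠀
⠀⠀⠀⠂⠴⠴⠂⣾⠴⠒⣿⠀⠀⠀⠀
⠀⠀⠀⠴⠒⣿⠿⣿⣿⠴⠿⠀⠀⠀⠀
⠀⠀⠀⠂⣿⣿⣿⠴⠒⣿⠒⠀⠀⠀⠀
⠀⠀⠀⠒⠒⠴⠒⠒⠒⣿⠒⠀⠀⠀⠀
⠀⠀⠀⣿⠂⣿⠴⠂⠒⠒⠒⠀⠀⠀⠀
⠀⠀⠀⠀⠂⣿⠒⠂⠒⠂⠿⠀⠀⠀⠀
⠀⠀⠀⠀⠀⠀⠀⠀⠀⠀⠀⠀⠀⠀⠀
⠀⠀⠀⠀⠀⠀⠀⠀⠀⠀⠀⠀⠀⠀⠀

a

⠿⠿⠿⠿⠿⠿⠿⠿⠿⠿⠿⠿⠿⠿⠿
⠿⠿⠿⠿⠿⠿⠿⠿⠿⠿⠿⠿⠿⠿⠿
⠿⠿⠿⠿⠿⠿⠿⠿⠿⠿⠿⠿⠿⠿⠿
⠀⠀⠀⠀⠀⠀⠀⠀⠀⠀⠀⠀⠀⠀⠀
⠀⠀⠀⠀⠀⠀⠀⠀⠀⠀⠀⠀⠀⠀⠀
⠀⠀⠀⠀⠀⠒⠒⠒⠂⠂⠒⠀⠀⠀⠀
⠀⠀⠀⠀⠒⠂⣿⠂⠿⣿⠒⠒⠀⠀⠀
⠀⠀⠀⠀⠂⠴⠴⣾⠂⠴⠒⣿⠀⠀⠀
⠀⠀⠀⠀⠴⠒⣿⠿⣿⣿⠴⠿⠀⠀⠀
⠀⠀⠀⠀⠂⣿⣿⣿⠴⠒⣿⠒⠀⠀⠀
⠀⠀⠀⠀⠒⠒⠴⠒⠒⠒⣿⠒⠀⠀⠀
⠀⠀⠀⠀⣿⠂⣿⠴⠂⠒⠒⠒⠀⠀⠀
⠀⠀⠀⠀⠀⠂⣿⠒⠂⠒⠂⠿⠀⠀⠀
⠀⠀⠀⠀⠀⠀⠀⠀⠀⠀⠀⠀⠀⠀⠀
⠀⠀⠀⠀⠀⠀⠀⠀⠀⠀⠀⠀⠀⠀⠀

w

⠿⠿⠿⠿⠿⠿⠿⠿⠿⠿⠿⠿⠿⠿⠿
⠿⠿⠿⠿⠿⠿⠿⠿⠿⠿⠿⠿⠿⠿⠿
⠿⠿⠿⠿⠿⠿⠿⠿⠿⠿⠿⠿⠿⠿⠿
⠿⠿⠿⠿⠿⠿⠿⠿⠿⠿⠿⠿⠿⠿⠿
⠀⠀⠀⠀⠀⠀⠀⠀⠀⠀⠀⠀⠀⠀⠀
⠀⠀⠀⠀⠀⠒⠒⠂⣿⠒⠀⠀⠀⠀⠀
⠀⠀⠀⠀⠀⠒⠒⠒⠂⠂⠒⠀⠀⠀⠀
⠀⠀⠀⠀⠒⠂⣿⣾⠿⣿⠒⠒⠀⠀⠀
⠀⠀⠀⠀⠂⠴⠴⠂⠂⠴⠒⣿⠀⠀⠀
⠀⠀⠀⠀⠴⠒⣿⠿⣿⣿⠴⠿⠀⠀⠀
⠀⠀⠀⠀⠂⣿⣿⣿⠴⠒⣿⠒⠀⠀⠀
⠀⠀⠀⠀⠒⠒⠴⠒⠒⠒⣿⠒⠀⠀⠀
⠀⠀⠀⠀⣿⠂⣿⠴⠂⠒⠒⠒⠀⠀⠀
⠀⠀⠀⠀⠀⠂⣿⠒⠂⠒⠂⠿⠀⠀⠀
⠀⠀⠀⠀⠀⠀⠀⠀⠀⠀⠀⠀⠀⠀⠀

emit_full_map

⠀⠒⠒⠂⣿⠒⠀⠀
⠀⠒⠒⠒⠂⠂⠒⠀
⠒⠂⣿⣾⠿⣿⠒⠒
⠂⠴⠴⠂⠂⠴⠒⣿
⠴⠒⣿⠿⣿⣿⠴⠿
⠂⣿⣿⣿⠴⠒⣿⠒
⠒⠒⠴⠒⠒⠒⣿⠒
⣿⠂⣿⠴⠂⠒⠒⠒
⠀⠂⣿⠒⠂⠒⠂⠿

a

⠿⠿⠿⠿⠿⠿⠿⠿⠿⠿⠿⠿⠿⠿⠿
⠿⠿⠿⠿⠿⠿⠿⠿⠿⠿⠿⠿⠿⠿⠿
⠿⠿⠿⠿⠿⠿⠿⠿⠿⠿⠿⠿⠿⠿⠿
⠿⠿⠿⠿⠿⠿⠿⠿⠿⠿⠿⠿⠿⠿⠿
⠀⠀⠀⠀⠀⠀⠀⠀⠀⠀⠀⠀⠀⠀⠀
⠀⠀⠀⠀⠀⠒⠒⠒⠂⣿⠒⠀⠀⠀⠀
⠀⠀⠀⠀⠀⠴⠒⠒⠒⠂⠂⠒⠀⠀⠀
⠀⠀⠀⠀⠀⠒⠂⣾⠂⠿⣿⠒⠒⠀⠀
⠀⠀⠀⠀⠀⠂⠴⠴⠂⠂⠴⠒⣿⠀⠀
⠀⠀⠀⠀⠀⠴⠒⣿⠿⣿⣿⠴⠿⠀⠀
⠀⠀⠀⠀⠀⠂⣿⣿⣿⠴⠒⣿⠒⠀⠀
⠀⠀⠀⠀⠀⠒⠒⠴⠒⠒⠒⣿⠒⠀⠀
⠀⠀⠀⠀⠀⣿⠂⣿⠴⠂⠒⠒⠒⠀⠀
⠀⠀⠀⠀⠀⠀⠂⣿⠒⠂⠒⠂⠿⠀⠀
⠀⠀⠀⠀⠀⠀⠀⠀⠀⠀⠀⠀⠀⠀⠀

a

⠿⠿⠿⠿⠿⠿⠿⠿⠿⠿⠿⠿⠿⠿⠿
⠿⠿⠿⠿⠿⠿⠿⠿⠿⠿⠿⠿⠿⠿⠿
⠿⠿⠿⠿⠿⠿⠿⠿⠿⠿⠿⠿⠿⠿⠿
⠿⠿⠿⠿⠿⠿⠿⠿⠿⠿⠿⠿⠿⠿⠿
⠀⠀⠀⠀⠀⠀⠀⠀⠀⠀⠀⠀⠀⠀⠀
⠀⠀⠀⠀⠀⠒⠒⠒⠒⠂⣿⠒⠀⠀⠀
⠀⠀⠀⠀⠀⠒⠴⠒⠒⠒⠂⠂⠒⠀⠀
⠀⠀⠀⠀⠀⠒⠒⣾⣿⠂⠿⣿⠒⠒⠀
⠀⠀⠀⠀⠀⠒⠂⠴⠴⠂⠂⠴⠒⣿⠀
⠀⠀⠀⠀⠀⠂⠴⠒⣿⠿⣿⣿⠴⠿⠀
⠀⠀⠀⠀⠀⠀⠂⣿⣿⣿⠴⠒⣿⠒⠀
⠀⠀⠀⠀⠀⠀⠒⠒⠴⠒⠒⠒⣿⠒⠀
⠀⠀⠀⠀⠀⠀⣿⠂⣿⠴⠂⠒⠒⠒⠀
⠀⠀⠀⠀⠀⠀⠀⠂⣿⠒⠂⠒⠂⠿⠀
⠀⠀⠀⠀⠀⠀⠀⠀⠀⠀⠀⠀⠀⠀⠀

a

⠿⠿⠿⠿⠿⠿⠿⠿⠿⠿⠿⠿⠿⠿⠿
⠿⠿⠿⠿⠿⠿⠿⠿⠿⠿⠿⠿⠿⠿⠿
⠿⠿⠿⠿⠿⠿⠿⠿⠿⠿⠿⠿⠿⠿⠿
⠿⠿⠿⠿⠿⠿⠿⠿⠿⠿⠿⠿⠿⠿⠿
⠀⠀⠀⠀⠀⠀⠀⠀⠀⠀⠀⠀⠀⠀⠀
⠀⠀⠀⠀⠀⠒⠒⠒⠒⠒⠂⣿⠒⠀⠀
⠀⠀⠀⠀⠀⠴⠒⠴⠒⠒⠒⠂⠂⠒⠀
⠀⠀⠀⠀⠀⣿⠒⣾⠂⣿⠂⠿⣿⠒⠒
⠀⠀⠀⠀⠀⠒⠒⠂⠴⠴⠂⠂⠴⠒⣿
⠀⠀⠀⠀⠀⣿⠂⠴⠒⣿⠿⣿⣿⠴⠿
⠀⠀⠀⠀⠀⠀⠀⠂⣿⣿⣿⠴⠒⣿⠒
⠀⠀⠀⠀⠀⠀⠀⠒⠒⠴⠒⠒⠒⣿⠒
⠀⠀⠀⠀⠀⠀⠀⣿⠂⣿⠴⠂⠒⠒⠒
⠀⠀⠀⠀⠀⠀⠀⠀⠂⣿⠒⠂⠒⠂⠿
⠀⠀⠀⠀⠀⠀⠀⠀⠀⠀⠀⠀⠀⠀⠀

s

⠿⠿⠿⠿⠿⠿⠿⠿⠿⠿⠿⠿⠿⠿⠿
⠿⠿⠿⠿⠿⠿⠿⠿⠿⠿⠿⠿⠿⠿⠿
⠿⠿⠿⠿⠿⠿⠿⠿⠿⠿⠿⠿⠿⠿⠿
⠀⠀⠀⠀⠀⠀⠀⠀⠀⠀⠀⠀⠀⠀⠀
⠀⠀⠀⠀⠀⠒⠒⠒⠒⠒⠂⣿⠒⠀⠀
⠀⠀⠀⠀⠀⠴⠒⠴⠒⠒⠒⠂⠂⠒⠀
⠀⠀⠀⠀⠀⣿⠒⠒⠂⣿⠂⠿⣿⠒⠒
⠀⠀⠀⠀⠀⠒⠒⣾⠴⠴⠂⠂⠴⠒⣿
⠀⠀⠀⠀⠀⣿⠂⠴⠒⣿⠿⣿⣿⠴⠿
⠀⠀⠀⠀⠀⠂⠒⠂⣿⣿⣿⠴⠒⣿⠒
⠀⠀⠀⠀⠀⠀⠀⠒⠒⠴⠒⠒⠒⣿⠒
⠀⠀⠀⠀⠀⠀⠀⣿⠂⣿⠴⠂⠒⠒⠒
⠀⠀⠀⠀⠀⠀⠀⠀⠂⣿⠒⠂⠒⠂⠿
⠀⠀⠀⠀⠀⠀⠀⠀⠀⠀⠀⠀⠀⠀⠀
⠀⠀⠀⠀⠀⠀⠀⠀⠀⠀⠀⠀⠀⠀⠀

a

⠿⠿⠿⠿⠿⠿⠿⠿⠿⠿⠿⠿⠿⠿⠿
⠿⠿⠿⠿⠿⠿⠿⠿⠿⠿⠿⠿⠿⠿⠿
⠿⠿⠿⠿⠿⠿⠿⠿⠿⠿⠿⠿⠿⠿⠿
⠿⠀⠀⠀⠀⠀⠀⠀⠀⠀⠀⠀⠀⠀⠀
⠿⠀⠀⠀⠀⠀⠒⠒⠒⠒⠒⠂⣿⠒⠀
⠿⠀⠀⠀⠀⣿⠴⠒⠴⠒⠒⠒⠂⠂⠒
⠿⠀⠀⠀⠀⠿⣿⠒⠒⠂⣿⠂⠿⣿⠒
⠿⠀⠀⠀⠀⣿⠒⣾⠂⠴⠴⠂⠂⠴⠒
⠿⠀⠀⠀⠀⠿⣿⠂⠴⠒⣿⠿⣿⣿⠴
⠿⠀⠀⠀⠀⣿⠂⠒⠂⣿⣿⣿⠴⠒⣿
⠿⠀⠀⠀⠀⠀⠀⠀⠒⠒⠴⠒⠒⠒⣿
⠿⠀⠀⠀⠀⠀⠀⠀⣿⠂⣿⠴⠂⠒⠒
⠿⠀⠀⠀⠀⠀⠀⠀⠀⠂⣿⠒⠂⠒⠂
⠿⠀⠀⠀⠀⠀⠀⠀⠀⠀⠀⠀⠀⠀⠀
⠿⠀⠀⠀⠀⠀⠀⠀⠀⠀⠀⠀⠀⠀⠀

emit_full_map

⠀⠒⠒⠒⠒⠒⠂⣿⠒⠀⠀
⣿⠴⠒⠴⠒⠒⠒⠂⠂⠒⠀
⠿⣿⠒⠒⠂⣿⠂⠿⣿⠒⠒
⣿⠒⣾⠂⠴⠴⠂⠂⠴⠒⣿
⠿⣿⠂⠴⠒⣿⠿⣿⣿⠴⠿
⣿⠂⠒⠂⣿⣿⣿⠴⠒⣿⠒
⠀⠀⠀⠒⠒⠴⠒⠒⠒⣿⠒
⠀⠀⠀⣿⠂⣿⠴⠂⠒⠒⠒
⠀⠀⠀⠀⠂⣿⠒⠂⠒⠂⠿
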